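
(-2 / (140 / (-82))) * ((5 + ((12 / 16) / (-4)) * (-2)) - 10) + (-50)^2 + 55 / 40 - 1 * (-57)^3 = 13138227 / 70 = 187688.96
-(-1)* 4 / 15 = 4 / 15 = 0.27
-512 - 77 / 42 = -3083 / 6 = -513.83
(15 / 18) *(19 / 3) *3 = 95 / 6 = 15.83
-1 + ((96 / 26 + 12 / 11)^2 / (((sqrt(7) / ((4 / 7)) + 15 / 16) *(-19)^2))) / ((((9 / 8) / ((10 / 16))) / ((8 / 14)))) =-1.00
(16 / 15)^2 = 256 / 225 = 1.14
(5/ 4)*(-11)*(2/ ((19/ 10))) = -275/ 19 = -14.47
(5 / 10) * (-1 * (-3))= 3 / 2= 1.50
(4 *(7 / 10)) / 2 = 7 / 5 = 1.40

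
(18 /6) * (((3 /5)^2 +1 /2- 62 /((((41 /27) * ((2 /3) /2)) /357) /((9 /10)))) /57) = -80676667 /38950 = -2071.29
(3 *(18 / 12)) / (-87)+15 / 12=1.20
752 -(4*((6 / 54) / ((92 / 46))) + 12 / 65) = 439682 / 585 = 751.59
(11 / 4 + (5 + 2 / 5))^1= 8.15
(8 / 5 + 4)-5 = 3 / 5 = 0.60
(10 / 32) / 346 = 0.00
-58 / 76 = -29 / 38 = -0.76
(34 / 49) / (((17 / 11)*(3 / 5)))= 110 / 147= 0.75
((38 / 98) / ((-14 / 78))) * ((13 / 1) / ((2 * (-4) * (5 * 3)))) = 3211 / 13720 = 0.23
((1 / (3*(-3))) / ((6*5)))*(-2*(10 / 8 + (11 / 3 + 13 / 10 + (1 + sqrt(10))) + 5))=sqrt(10) / 135 + 733 / 8100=0.11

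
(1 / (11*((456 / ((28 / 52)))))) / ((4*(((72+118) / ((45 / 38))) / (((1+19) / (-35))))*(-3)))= 1 / 31386784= 0.00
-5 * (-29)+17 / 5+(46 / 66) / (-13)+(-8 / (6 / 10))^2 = 2098609 / 6435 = 326.12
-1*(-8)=8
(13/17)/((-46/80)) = -520/391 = -1.33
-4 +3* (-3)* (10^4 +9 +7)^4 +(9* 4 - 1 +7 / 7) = -90577383875149792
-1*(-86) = 86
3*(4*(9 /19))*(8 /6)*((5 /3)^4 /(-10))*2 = -2000 /171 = -11.70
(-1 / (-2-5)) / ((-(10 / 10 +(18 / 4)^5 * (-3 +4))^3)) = -32768 / 1443582313799087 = -0.00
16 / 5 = 3.20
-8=-8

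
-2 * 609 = -1218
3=3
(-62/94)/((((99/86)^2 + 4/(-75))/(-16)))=275131200/33158077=8.30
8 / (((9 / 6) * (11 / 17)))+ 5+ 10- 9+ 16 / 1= 30.24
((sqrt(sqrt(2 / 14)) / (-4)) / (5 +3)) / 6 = -7^(3 / 4) / 1344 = -0.00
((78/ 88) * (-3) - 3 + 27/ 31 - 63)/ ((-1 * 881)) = 92463/ 1201684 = 0.08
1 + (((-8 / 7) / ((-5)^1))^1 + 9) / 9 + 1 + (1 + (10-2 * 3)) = 2528 / 315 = 8.03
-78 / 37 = -2.11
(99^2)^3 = 941480149401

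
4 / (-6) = -2 / 3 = -0.67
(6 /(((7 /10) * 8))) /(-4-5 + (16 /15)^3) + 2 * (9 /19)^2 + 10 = 1369465807 /132814066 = 10.31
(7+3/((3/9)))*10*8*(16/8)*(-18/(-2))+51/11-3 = 253458/11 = 23041.64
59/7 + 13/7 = 72/7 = 10.29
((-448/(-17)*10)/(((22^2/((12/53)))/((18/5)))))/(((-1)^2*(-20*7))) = -1728/545105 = -0.00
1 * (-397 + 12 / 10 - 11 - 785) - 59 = -6254 / 5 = -1250.80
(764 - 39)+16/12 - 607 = 358/3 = 119.33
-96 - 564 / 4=-237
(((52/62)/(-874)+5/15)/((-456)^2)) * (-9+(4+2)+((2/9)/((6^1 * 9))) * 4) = -2448325/513381663792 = -0.00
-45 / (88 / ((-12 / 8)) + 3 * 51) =-135 / 283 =-0.48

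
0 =0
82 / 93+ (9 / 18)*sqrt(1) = 257 / 186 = 1.38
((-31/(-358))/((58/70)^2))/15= 7595/903234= 0.01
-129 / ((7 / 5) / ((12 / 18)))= -430 / 7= -61.43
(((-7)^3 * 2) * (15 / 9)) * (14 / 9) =-48020 / 27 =-1778.52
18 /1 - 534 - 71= -587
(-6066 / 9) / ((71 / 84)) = -56616 / 71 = -797.41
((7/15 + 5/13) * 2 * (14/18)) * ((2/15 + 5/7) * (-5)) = -29548/5265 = -5.61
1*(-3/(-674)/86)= 3/57964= 0.00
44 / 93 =0.47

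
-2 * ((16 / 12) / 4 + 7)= -44 / 3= -14.67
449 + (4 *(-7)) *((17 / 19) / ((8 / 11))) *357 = -450251 / 38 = -11848.71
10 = 10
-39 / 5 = -7.80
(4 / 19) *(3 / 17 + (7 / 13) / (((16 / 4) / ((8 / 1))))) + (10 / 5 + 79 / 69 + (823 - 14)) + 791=464557235 / 289731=1603.41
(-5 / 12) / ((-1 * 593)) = 5 / 7116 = 0.00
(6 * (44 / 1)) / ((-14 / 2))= -264 / 7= -37.71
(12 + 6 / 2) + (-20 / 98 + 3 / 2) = 1597 / 98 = 16.30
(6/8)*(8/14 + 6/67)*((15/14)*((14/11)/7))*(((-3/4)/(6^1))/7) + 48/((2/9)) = 873638721/4044656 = 216.00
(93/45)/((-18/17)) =-527/270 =-1.95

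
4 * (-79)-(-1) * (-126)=-442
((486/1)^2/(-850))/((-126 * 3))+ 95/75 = 17866/8925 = 2.00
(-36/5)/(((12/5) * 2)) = -3/2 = -1.50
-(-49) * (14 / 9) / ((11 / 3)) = 686 / 33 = 20.79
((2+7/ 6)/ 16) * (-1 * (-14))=133/ 48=2.77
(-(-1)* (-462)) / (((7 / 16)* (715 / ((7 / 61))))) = -672 / 3965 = -0.17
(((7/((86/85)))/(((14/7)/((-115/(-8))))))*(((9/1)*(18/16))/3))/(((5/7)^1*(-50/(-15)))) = 1551879/22016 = 70.49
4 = 4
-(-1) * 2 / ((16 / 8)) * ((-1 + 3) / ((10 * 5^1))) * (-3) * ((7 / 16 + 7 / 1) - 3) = -213 / 400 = -0.53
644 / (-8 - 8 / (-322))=-25921 / 321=-80.75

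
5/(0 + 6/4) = 10/3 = 3.33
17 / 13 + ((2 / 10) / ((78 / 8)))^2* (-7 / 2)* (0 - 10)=10057 / 7605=1.32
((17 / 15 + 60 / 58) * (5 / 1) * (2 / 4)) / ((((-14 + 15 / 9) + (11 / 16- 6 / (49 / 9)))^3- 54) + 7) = -2044901505024 / 799403699225027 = -0.00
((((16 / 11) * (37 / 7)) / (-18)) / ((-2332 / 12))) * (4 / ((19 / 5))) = 5920 / 2558787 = 0.00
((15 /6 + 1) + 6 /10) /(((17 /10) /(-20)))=-820 /17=-48.24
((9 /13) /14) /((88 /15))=0.01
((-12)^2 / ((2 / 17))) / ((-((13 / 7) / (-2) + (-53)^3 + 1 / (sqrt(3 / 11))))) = 239904 * sqrt(33) / 13032806915887 + 9740839248 / 1184800628717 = 0.01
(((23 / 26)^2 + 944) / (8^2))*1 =638673 / 43264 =14.76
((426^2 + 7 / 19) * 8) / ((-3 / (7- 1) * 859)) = -55168816 / 16321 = -3380.24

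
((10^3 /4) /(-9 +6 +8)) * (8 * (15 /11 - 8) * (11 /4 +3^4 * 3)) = -7175900 /11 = -652354.55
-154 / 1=-154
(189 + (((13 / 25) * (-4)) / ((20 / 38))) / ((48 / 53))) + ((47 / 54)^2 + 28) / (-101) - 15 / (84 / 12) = 93910935359 / 515403000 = 182.21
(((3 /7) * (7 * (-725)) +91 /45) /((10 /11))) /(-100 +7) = 537812 /20925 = 25.70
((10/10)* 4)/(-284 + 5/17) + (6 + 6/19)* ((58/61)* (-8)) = -268623452/5589857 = -48.06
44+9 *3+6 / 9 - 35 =110 / 3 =36.67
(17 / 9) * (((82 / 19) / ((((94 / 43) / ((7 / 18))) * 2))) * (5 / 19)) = 1048985 / 5497308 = 0.19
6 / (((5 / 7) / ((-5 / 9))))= -14 / 3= -4.67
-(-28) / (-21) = -1.33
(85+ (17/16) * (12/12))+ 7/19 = 26275/304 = 86.43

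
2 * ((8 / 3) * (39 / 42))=104 / 21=4.95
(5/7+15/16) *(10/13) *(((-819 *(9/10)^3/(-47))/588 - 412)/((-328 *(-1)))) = -20060052053/12569589760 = -1.60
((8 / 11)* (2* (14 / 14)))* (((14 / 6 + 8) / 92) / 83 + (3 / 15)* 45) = 824812 / 62997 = 13.09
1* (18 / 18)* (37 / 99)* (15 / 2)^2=925 / 44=21.02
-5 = -5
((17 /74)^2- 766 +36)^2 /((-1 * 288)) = -1775281765609 /959570432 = -1850.08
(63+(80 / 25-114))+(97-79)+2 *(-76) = -909 / 5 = -181.80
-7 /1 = -7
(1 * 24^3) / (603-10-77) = 1152 / 43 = 26.79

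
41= 41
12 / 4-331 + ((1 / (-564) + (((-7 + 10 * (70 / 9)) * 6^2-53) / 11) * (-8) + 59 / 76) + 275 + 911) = -28165613 / 29469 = -955.77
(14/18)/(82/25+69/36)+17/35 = 104009/163695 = 0.64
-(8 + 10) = -18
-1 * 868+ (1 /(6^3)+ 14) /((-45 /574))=-1017331 /972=-1046.64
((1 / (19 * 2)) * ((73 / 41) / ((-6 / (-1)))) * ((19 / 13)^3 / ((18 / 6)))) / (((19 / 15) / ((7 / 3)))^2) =89425 / 3242772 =0.03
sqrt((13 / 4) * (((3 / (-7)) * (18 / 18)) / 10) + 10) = sqrt(193270) / 140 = 3.14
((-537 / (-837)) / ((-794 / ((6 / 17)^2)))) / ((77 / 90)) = -32220 / 273867671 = -0.00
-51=-51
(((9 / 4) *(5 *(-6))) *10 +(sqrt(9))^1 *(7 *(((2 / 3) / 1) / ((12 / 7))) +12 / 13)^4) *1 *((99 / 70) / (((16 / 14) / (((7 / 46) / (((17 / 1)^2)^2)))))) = -11179209481363 / 34130540793623040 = -0.00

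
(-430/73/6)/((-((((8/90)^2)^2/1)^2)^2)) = 20263638336341645050048828125/313532612608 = 64630081597529495.40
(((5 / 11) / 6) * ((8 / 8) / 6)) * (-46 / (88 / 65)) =-7475 / 17424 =-0.43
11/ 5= 2.20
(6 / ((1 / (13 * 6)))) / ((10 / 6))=1404 / 5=280.80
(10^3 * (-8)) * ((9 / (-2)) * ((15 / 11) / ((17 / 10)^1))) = 5400000 / 187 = 28877.01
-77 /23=-3.35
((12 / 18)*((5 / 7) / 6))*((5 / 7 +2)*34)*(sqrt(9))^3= 9690 / 49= 197.76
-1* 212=-212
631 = 631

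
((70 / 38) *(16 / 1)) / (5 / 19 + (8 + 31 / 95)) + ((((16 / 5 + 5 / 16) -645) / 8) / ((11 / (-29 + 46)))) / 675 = 262368809 / 80784000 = 3.25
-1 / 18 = -0.06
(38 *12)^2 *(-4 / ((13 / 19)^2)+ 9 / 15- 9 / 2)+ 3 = -2186548473 / 845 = -2587631.33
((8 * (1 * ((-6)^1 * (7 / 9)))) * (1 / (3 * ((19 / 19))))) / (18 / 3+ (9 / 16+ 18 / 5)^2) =-102400 / 191943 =-0.53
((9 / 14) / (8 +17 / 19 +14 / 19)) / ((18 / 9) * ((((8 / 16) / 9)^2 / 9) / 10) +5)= 415530 / 31128727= 0.01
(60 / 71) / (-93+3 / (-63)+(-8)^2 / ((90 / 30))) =-210 / 17821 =-0.01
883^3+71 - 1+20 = 688465477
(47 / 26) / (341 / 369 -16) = -17343 / 144638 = -0.12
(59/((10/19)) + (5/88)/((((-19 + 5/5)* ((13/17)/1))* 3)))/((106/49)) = 51.82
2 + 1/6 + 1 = 19/6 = 3.17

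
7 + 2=9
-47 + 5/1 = -42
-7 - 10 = -17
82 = 82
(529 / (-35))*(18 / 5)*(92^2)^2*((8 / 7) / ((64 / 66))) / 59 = -5627732356224 / 72275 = -77865546.26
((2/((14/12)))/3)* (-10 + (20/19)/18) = -6800/1197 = -5.68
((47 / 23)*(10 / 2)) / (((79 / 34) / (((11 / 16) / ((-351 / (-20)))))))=219725 / 1275534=0.17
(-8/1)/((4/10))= -20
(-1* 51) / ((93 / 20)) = -340 / 31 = -10.97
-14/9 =-1.56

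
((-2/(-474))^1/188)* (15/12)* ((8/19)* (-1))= -5/423282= -0.00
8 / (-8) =-1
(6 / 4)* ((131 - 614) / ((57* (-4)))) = 483 / 152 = 3.18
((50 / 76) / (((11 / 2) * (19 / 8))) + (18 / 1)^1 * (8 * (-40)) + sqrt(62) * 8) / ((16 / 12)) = -17154570 / 3971 + 6 * sqrt(62) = -4272.72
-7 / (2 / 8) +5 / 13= -27.62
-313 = -313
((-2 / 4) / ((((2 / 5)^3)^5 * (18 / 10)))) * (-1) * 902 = 68817138671875 / 294912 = 233348045.08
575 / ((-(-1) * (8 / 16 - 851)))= -1150 / 1701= -0.68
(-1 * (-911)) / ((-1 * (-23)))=911 / 23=39.61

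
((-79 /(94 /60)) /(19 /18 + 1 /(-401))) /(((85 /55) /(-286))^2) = -1639895.70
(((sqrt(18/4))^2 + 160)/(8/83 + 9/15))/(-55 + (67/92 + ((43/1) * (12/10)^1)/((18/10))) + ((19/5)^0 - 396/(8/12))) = -3768366/9868483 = -0.38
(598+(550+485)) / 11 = 148.45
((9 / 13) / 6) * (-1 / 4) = -3 / 104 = -0.03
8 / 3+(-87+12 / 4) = -244 / 3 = -81.33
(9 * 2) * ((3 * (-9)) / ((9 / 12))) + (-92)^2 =7816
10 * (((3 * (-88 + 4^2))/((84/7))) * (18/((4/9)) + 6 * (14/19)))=-153630/19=-8085.79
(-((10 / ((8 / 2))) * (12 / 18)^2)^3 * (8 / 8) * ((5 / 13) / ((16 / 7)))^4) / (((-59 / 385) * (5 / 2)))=14443515625 / 5031678652416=0.00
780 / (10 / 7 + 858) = 1365 / 1504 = 0.91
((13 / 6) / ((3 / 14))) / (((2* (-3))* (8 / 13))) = -1183 / 432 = -2.74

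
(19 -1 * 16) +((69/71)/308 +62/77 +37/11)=156837/21868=7.17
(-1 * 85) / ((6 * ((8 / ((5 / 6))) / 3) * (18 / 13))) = -5525 / 1728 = -3.20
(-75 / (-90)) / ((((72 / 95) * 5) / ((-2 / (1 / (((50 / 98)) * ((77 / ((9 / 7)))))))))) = -26125 / 1944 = -13.44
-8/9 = -0.89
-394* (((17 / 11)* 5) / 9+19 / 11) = -100864 / 99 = -1018.83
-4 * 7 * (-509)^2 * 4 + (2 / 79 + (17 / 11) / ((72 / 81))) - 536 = -201730398553 / 6952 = -29017606.24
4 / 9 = 0.44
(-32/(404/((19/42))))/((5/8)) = -608/10605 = -0.06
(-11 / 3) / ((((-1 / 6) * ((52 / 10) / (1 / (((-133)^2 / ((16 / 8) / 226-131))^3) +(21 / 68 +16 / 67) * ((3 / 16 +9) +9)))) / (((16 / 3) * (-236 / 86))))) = -616.72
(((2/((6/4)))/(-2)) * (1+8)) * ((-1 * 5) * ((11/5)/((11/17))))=102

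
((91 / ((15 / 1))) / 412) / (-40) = -91 / 247200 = -0.00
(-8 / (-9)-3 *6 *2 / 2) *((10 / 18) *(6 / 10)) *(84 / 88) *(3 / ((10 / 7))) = -343 / 30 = -11.43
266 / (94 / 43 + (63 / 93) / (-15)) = 93310 / 751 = 124.25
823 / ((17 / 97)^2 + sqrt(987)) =26.17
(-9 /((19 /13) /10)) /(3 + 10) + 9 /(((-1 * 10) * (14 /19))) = -15849 /2660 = -5.96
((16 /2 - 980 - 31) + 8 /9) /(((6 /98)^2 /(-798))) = 5760128654 /27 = 213338098.30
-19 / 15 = -1.27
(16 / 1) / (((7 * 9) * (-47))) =-16 / 2961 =-0.01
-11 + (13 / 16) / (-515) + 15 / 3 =-6.00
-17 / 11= -1.55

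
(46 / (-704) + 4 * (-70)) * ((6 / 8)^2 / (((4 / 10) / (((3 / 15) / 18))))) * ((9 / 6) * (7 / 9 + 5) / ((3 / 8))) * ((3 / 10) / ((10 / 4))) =-427193 / 35200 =-12.14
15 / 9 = 5 / 3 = 1.67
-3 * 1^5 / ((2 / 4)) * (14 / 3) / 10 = -14 / 5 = -2.80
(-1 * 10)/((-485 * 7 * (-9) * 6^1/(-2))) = 2/18333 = 0.00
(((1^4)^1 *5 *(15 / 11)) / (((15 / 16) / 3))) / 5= 48 / 11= 4.36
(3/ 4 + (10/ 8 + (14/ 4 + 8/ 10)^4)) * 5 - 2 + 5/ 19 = 65271219/ 38000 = 1717.66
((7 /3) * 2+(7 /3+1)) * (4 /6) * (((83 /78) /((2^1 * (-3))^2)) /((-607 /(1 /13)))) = -166 /8309223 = -0.00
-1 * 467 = -467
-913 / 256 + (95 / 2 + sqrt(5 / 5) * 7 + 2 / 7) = 91785 / 1792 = 51.22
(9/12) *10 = 15/2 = 7.50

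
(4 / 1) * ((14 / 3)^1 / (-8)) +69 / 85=-388 / 255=-1.52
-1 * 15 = -15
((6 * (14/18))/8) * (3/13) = 7/52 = 0.13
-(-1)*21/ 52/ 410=21/ 21320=0.00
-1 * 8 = -8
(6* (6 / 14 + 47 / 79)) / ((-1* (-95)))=3396 / 52535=0.06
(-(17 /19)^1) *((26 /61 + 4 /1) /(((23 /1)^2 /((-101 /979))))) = 0.00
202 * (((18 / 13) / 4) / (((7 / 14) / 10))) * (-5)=-90900 / 13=-6992.31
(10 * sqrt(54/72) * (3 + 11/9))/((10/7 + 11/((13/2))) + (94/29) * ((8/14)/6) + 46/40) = 10028200 * sqrt(3)/2175393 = 7.98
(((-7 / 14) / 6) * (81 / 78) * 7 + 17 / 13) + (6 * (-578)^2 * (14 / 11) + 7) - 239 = 2918293219 / 1144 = 2550955.61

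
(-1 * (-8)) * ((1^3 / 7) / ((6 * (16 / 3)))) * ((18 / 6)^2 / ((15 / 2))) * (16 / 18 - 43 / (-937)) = 7883 / 196770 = 0.04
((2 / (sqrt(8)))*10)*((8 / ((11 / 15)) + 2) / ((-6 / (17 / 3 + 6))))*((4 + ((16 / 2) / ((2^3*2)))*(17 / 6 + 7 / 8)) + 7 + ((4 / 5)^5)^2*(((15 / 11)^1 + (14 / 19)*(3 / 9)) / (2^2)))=-627978730600417*sqrt(2) / 387956250000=-2289.17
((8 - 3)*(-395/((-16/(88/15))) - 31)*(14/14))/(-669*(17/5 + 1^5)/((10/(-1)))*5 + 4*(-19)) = 17075/41874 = 0.41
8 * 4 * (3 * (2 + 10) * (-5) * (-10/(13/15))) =864000/13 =66461.54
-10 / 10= -1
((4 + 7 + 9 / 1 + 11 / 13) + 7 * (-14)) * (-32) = 32096 / 13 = 2468.92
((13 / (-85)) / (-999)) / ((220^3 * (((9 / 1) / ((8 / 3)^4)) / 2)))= 1664 / 10299117448125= 0.00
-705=-705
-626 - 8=-634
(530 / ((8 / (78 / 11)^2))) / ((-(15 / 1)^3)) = -8957 / 9075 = -0.99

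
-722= -722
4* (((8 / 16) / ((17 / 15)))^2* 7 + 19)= 81.45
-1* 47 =-47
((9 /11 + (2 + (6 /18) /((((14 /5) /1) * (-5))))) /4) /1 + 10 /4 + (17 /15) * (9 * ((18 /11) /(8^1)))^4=6381366359 /393550080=16.21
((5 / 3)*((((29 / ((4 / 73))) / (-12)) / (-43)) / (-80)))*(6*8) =-2117 / 2064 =-1.03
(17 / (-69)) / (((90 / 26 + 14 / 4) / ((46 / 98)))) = -442 / 26607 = -0.02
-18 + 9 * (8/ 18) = -14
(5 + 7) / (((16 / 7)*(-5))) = -21 / 20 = -1.05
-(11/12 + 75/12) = -43/6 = -7.17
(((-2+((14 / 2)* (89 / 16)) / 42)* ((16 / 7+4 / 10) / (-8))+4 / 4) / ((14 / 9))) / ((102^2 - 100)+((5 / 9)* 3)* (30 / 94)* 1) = 2577621 / 30376111360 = 0.00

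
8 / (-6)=-4 / 3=-1.33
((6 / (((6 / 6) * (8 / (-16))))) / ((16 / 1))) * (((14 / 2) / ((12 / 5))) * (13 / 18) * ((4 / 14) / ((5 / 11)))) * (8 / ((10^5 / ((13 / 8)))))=-1859 / 14400000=-0.00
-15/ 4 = -3.75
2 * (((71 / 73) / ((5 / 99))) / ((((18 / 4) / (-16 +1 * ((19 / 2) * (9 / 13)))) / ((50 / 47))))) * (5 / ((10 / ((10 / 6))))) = -9567250 / 133809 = -71.50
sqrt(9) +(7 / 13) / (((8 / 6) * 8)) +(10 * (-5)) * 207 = -4304331 / 416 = -10346.95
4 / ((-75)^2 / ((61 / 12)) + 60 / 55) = 671 / 185808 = 0.00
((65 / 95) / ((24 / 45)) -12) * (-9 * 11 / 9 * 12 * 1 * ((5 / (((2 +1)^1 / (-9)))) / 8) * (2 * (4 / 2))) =-806355 / 76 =-10609.93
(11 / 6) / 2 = 11 / 12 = 0.92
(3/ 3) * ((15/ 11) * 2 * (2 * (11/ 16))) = 15/ 4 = 3.75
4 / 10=2 / 5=0.40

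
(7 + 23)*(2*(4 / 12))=20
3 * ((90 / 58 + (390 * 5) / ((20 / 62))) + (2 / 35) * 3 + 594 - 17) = 20169237 / 1015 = 19871.17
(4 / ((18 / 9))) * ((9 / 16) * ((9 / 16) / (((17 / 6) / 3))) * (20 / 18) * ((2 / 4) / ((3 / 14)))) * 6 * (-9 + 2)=-72.96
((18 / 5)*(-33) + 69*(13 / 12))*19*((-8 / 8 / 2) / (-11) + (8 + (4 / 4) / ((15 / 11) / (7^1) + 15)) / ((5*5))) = -247804156 / 804375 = -308.07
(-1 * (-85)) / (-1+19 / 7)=49.58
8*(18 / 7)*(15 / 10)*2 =432 / 7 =61.71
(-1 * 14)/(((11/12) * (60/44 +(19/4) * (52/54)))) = -2.57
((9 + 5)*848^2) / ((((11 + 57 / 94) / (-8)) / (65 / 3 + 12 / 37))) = -18480144392192 / 121101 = -152601088.28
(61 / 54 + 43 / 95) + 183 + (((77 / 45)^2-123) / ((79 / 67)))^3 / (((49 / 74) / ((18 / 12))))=-6078236656420353329410183 / 2541059172856968750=-2392009.10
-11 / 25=-0.44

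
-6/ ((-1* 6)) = 1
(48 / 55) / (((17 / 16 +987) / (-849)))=-652032 / 869495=-0.75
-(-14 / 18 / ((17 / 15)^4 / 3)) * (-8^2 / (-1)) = 7560000 / 83521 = 90.52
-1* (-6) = 6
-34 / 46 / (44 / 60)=-1.01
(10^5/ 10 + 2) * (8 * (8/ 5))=640128/ 5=128025.60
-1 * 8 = -8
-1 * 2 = -2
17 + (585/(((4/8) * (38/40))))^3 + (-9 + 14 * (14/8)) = 25625808445835/13718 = 1868042604.30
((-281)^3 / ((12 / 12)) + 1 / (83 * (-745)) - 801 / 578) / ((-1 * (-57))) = -793014613336243 / 2037215910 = -389263.90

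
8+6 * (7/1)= 50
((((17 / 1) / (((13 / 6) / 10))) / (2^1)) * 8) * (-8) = -32640 / 13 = -2510.77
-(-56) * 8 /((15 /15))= 448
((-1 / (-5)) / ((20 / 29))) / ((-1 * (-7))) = 29 / 700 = 0.04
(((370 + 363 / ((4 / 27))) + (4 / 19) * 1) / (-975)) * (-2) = 42871 / 7410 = 5.79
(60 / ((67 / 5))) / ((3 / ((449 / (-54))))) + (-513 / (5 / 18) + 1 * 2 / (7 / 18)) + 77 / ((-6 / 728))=-708921212 / 63315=-11196.73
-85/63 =-1.35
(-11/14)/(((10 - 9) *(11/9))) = -9/14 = -0.64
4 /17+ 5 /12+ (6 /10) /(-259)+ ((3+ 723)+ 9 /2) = 731.15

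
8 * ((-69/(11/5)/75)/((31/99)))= -1656/155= -10.68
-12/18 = -2/3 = -0.67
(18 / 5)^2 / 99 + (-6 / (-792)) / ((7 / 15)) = 103 / 700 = 0.15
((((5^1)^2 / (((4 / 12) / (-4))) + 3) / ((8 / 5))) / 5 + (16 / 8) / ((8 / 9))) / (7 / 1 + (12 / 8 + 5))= -31 / 12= -2.58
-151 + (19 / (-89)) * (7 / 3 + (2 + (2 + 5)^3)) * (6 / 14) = -113871 / 623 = -182.78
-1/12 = -0.08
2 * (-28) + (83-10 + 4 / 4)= 18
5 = 5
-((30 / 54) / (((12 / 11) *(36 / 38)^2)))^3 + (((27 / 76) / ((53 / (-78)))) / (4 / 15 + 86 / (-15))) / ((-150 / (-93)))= -1091341670855505581 / 8844832823137505280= -0.12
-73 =-73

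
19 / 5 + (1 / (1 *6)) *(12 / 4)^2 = 53 / 10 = 5.30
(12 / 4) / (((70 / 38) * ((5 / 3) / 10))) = 342 / 35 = 9.77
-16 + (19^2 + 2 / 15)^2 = 29340289 / 225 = 130401.28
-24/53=-0.45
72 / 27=8 / 3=2.67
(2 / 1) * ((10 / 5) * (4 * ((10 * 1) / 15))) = 32 / 3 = 10.67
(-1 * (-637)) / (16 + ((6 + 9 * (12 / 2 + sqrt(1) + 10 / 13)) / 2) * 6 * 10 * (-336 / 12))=-8281 / 828872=-0.01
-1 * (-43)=43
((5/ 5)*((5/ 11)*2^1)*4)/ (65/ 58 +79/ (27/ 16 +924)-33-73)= -34361520/ 990242011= -0.03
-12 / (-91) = 12 / 91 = 0.13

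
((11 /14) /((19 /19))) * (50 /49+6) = 1892 /343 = 5.52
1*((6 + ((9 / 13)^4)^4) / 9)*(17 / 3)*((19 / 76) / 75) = 22634665159964941693 / 1796624844794585570700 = 0.01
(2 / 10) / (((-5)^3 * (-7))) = 1 / 4375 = 0.00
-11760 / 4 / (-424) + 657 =70377 / 106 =663.93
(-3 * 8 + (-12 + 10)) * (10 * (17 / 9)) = -4420 / 9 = -491.11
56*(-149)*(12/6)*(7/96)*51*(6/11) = -33850.09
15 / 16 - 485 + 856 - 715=-5489 / 16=-343.06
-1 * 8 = -8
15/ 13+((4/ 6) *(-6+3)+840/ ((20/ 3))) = 1627/ 13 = 125.15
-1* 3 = -3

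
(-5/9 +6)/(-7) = -7/9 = -0.78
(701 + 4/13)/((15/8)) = 24312/65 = 374.03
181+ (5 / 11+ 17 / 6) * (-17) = 8257 / 66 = 125.11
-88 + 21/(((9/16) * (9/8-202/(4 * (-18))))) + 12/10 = -109382/1415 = -77.30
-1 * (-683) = 683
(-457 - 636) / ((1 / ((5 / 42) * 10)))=-27325 / 21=-1301.19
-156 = -156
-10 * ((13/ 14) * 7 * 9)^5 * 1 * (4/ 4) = -6851400111.56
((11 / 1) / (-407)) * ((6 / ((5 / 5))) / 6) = -1 / 37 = -0.03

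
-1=-1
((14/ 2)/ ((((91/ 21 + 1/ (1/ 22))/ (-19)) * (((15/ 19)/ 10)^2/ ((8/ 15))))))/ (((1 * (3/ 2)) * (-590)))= 1536416/ 3146175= 0.49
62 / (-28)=-2.21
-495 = -495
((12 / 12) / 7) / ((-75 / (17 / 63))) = -17 / 33075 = -0.00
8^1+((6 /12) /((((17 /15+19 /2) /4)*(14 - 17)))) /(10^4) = 1275999 /159500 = 8.00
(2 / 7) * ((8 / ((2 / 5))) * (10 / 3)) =400 / 21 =19.05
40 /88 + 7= 82 /11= 7.45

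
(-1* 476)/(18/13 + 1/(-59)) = -365092/1049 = -348.04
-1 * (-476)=476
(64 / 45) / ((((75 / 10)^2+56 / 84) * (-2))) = -128 / 10245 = -0.01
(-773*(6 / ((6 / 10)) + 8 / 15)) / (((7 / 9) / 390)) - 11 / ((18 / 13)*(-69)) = -35495559151 / 8694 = -4082765.03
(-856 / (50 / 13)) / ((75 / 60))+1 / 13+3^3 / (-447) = -43105872 / 242125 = -178.03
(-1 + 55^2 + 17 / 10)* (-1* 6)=-90771 / 5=-18154.20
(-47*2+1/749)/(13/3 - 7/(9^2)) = -5702805/257656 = -22.13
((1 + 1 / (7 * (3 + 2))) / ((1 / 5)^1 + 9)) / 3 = 6 / 161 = 0.04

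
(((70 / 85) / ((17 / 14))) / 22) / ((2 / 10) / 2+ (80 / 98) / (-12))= 0.96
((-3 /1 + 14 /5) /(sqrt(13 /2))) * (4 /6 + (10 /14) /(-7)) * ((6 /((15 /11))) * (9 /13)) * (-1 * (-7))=-5478 * sqrt(26) /29575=-0.94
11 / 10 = 1.10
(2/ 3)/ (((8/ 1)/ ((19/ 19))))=1/ 12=0.08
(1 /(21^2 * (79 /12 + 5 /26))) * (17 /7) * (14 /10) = 884 /776895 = 0.00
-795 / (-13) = 795 / 13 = 61.15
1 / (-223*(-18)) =1 / 4014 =0.00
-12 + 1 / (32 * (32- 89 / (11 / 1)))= -100981 / 8416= -12.00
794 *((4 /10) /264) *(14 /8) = 2779 /1320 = 2.11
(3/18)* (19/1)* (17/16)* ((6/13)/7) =323/1456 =0.22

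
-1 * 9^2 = -81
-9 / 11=-0.82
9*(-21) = -189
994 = 994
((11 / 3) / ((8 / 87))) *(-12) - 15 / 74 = -17712 / 37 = -478.70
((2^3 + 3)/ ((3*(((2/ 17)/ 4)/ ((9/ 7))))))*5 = 5610/ 7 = 801.43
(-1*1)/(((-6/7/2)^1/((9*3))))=63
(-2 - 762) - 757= -1521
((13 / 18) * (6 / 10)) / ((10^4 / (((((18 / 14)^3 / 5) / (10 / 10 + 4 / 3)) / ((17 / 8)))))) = 9477 / 2551062500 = 0.00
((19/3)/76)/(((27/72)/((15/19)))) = 10/57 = 0.18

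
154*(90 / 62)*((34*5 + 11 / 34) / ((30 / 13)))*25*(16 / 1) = 3478074600 / 527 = 6599762.05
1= 1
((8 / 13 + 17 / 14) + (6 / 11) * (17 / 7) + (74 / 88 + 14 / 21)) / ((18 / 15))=279995 / 72072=3.88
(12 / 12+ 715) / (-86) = -8.33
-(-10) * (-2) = -20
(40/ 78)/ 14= 10/ 273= 0.04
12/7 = 1.71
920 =920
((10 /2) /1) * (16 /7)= 80 /7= 11.43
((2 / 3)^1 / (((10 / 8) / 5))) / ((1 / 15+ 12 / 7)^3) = 3087000 / 6539203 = 0.47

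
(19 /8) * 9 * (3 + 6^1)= 1539 /8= 192.38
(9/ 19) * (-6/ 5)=-54/ 95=-0.57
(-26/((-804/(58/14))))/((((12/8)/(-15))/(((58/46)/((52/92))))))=-4205/1407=-2.99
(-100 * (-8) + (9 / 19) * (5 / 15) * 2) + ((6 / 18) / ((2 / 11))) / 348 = 31750337 / 39672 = 800.32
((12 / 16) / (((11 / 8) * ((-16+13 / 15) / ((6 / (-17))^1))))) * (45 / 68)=6075 / 721633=0.01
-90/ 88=-45/ 44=-1.02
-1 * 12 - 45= -57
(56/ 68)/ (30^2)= 7/ 7650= 0.00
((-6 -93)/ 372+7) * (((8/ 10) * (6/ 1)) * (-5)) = -5010/ 31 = -161.61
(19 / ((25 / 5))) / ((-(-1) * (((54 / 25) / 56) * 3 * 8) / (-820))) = -272650 / 81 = -3366.05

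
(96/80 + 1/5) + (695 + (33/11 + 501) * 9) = 26162/5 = 5232.40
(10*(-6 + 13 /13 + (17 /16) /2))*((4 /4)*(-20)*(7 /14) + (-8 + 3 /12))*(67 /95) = 680251 /1216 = 559.42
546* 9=4914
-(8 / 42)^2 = -16 / 441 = -0.04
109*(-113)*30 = -369510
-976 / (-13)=976 / 13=75.08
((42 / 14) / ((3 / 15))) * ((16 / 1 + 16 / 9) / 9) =29.63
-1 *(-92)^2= -8464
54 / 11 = 4.91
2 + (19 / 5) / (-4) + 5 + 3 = 181 / 20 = 9.05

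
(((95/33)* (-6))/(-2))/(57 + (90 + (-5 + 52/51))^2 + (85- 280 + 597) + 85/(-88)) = 1976760/1798466179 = 0.00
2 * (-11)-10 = -32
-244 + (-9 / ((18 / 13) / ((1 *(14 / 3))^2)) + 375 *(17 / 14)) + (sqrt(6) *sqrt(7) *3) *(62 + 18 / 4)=8795 / 126 + 399 *sqrt(42) / 2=1362.71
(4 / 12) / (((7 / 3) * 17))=0.01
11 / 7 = 1.57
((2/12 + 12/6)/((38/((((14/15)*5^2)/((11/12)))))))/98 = 65/4389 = 0.01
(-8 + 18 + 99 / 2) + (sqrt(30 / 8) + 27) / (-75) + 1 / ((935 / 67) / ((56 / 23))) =12755577 / 215050-sqrt(15) / 150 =59.29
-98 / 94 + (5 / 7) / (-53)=-18414 / 17437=-1.06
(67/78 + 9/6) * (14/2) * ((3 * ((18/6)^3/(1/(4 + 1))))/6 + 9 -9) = 14490/13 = 1114.62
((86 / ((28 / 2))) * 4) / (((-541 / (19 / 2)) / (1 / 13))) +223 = 10976879 / 49231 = 222.97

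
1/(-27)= -0.04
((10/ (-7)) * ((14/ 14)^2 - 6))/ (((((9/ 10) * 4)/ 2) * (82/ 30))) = 1250/ 861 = 1.45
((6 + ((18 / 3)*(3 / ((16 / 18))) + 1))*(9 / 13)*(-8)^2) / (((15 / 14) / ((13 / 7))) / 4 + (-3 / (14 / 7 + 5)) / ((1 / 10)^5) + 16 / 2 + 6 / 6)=-97664 / 3465927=-0.03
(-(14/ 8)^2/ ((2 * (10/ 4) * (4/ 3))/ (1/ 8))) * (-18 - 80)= 5.63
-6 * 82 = -492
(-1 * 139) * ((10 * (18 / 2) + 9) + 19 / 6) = -85207 / 6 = -14201.17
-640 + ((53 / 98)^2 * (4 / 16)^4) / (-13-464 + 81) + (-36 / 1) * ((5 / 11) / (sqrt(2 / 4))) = -623113669369 / 973615104-180 * sqrt(2) / 11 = -663.14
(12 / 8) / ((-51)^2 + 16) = 3 / 5234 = 0.00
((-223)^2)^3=122978496247489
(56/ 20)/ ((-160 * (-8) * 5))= 0.00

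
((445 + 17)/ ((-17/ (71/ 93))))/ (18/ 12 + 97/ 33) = -721644/ 154411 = -4.67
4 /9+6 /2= 31 /9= 3.44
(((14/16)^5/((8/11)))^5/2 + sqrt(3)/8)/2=0.15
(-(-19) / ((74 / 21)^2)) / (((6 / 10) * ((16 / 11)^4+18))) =204461565 / 1802009224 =0.11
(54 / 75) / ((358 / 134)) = 0.27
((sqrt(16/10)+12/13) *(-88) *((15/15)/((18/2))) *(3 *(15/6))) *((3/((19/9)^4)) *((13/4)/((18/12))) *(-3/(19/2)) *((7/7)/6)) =2886840/2476099+1250964 *sqrt(10)/2476099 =2.76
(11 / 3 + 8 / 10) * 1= 67 / 15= 4.47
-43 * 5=-215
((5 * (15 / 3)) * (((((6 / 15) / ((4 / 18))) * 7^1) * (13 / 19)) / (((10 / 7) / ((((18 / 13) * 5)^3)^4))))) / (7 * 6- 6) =1729880910946125000000000 / 34051047486703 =50802575504.37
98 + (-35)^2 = 1323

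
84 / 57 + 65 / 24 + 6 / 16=1039 / 228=4.56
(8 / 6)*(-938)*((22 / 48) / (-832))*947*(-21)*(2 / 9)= -34199011 / 11232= -3044.78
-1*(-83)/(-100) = -83/100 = -0.83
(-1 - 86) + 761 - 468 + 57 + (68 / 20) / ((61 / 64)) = 81303 / 305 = 266.57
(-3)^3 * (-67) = 1809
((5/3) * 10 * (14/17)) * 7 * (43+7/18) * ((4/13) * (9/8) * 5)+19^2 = 5022968/663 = 7576.12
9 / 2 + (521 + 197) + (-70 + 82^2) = 14753 / 2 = 7376.50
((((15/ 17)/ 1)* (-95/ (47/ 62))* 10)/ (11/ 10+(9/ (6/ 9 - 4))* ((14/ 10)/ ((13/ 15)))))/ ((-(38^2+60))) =-14356875/ 63689888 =-0.23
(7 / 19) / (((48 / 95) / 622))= 10885 / 24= 453.54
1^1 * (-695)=-695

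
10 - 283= -273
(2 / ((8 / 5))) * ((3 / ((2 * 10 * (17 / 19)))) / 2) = 57 / 544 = 0.10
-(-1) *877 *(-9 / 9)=-877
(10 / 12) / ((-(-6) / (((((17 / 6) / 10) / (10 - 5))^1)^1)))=17 / 2160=0.01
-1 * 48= -48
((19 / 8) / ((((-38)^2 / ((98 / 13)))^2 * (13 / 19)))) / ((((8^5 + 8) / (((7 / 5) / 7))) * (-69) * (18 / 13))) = -2401 / 397366669140480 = -0.00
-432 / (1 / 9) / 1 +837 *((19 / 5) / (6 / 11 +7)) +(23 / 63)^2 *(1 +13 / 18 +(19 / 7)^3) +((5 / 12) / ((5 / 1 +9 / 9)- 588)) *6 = -6833186877173593 / 1972865829060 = -3463.58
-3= -3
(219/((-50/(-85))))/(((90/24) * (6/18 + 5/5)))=3723/50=74.46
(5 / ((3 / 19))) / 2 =95 / 6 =15.83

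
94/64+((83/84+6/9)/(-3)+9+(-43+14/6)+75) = 89209/2016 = 44.25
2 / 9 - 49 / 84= -13 / 36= -0.36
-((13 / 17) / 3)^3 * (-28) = 0.46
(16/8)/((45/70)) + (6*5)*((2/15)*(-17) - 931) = -251954/9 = -27994.89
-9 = -9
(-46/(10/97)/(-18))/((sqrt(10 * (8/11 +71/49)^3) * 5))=365981 * sqrt(129030)/269203500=0.49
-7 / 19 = -0.37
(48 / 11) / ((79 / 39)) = 1872 / 869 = 2.15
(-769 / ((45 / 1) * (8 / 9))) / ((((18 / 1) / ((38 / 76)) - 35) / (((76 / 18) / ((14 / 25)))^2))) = -34701125 / 31752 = -1092.88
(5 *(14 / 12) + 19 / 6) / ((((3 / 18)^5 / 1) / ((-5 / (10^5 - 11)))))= -349920 / 99989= -3.50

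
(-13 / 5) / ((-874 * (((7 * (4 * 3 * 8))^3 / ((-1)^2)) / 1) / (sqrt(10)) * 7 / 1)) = 0.00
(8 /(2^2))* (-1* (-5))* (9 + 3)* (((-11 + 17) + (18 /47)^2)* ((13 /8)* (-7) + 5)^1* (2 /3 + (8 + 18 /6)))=-121183650 /2209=-54859.05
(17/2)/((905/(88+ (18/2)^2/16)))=25313/28960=0.87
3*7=21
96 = 96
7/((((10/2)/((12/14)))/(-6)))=-36/5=-7.20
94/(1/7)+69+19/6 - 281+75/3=2845/6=474.17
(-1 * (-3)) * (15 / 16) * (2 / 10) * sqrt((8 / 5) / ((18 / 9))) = 9 * sqrt(5) / 40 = 0.50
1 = 1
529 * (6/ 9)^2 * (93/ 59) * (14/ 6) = 459172/ 531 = 864.73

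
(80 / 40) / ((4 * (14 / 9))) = 9 / 28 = 0.32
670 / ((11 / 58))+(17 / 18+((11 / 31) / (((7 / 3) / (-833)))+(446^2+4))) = 1241883091 / 6138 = 202326.99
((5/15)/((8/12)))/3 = 1/6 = 0.17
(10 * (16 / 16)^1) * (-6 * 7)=-420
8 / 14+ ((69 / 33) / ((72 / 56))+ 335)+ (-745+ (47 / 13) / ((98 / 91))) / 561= 7913903 / 23562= 335.88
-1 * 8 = -8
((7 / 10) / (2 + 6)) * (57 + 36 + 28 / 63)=5887 / 720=8.18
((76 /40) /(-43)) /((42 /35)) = -19 /516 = -0.04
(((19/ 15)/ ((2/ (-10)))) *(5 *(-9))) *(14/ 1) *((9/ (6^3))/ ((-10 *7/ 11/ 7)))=-1463/ 8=-182.88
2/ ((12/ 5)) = 0.83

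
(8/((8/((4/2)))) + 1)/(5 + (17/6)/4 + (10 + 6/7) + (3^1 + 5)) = 504/4127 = 0.12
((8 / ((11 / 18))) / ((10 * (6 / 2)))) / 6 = 0.07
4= 4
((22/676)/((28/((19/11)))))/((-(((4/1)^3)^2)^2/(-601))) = 11419/158779572224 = 0.00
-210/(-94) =105/47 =2.23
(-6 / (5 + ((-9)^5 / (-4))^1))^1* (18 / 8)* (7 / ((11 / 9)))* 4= -0.02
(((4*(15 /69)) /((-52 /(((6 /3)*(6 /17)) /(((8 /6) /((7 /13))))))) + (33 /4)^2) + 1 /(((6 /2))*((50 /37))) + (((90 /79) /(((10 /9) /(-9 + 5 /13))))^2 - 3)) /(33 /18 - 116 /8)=-70933481520269 /6268465392800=-11.32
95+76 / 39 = 3781 / 39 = 96.95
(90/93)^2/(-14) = -450/6727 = -0.07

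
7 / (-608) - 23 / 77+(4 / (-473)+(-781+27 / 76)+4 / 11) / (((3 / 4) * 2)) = -3143456555 / 6039264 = -520.50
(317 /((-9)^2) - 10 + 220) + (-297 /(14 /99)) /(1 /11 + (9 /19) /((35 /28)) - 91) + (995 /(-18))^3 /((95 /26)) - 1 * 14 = -843954403284697 /18345040056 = -46004.50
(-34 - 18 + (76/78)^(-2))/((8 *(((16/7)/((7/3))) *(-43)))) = 3604783/23843328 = 0.15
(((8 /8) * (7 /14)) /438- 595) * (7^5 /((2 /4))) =-8760127733 /438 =-20000291.63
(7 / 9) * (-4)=-28 / 9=-3.11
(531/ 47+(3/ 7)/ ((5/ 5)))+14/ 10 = 21593/ 1645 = 13.13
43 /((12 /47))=2021 /12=168.42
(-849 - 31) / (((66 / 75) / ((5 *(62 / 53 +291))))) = -77425000 / 53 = -1460849.06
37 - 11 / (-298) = 11037 / 298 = 37.04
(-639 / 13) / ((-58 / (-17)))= -10863 / 754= -14.41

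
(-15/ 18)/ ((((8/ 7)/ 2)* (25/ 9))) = -21/ 40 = -0.52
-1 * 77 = -77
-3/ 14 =-0.21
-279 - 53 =-332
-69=-69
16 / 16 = 1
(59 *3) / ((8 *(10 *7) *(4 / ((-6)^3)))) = -4779 / 280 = -17.07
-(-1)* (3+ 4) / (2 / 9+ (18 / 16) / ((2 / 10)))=504 / 421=1.20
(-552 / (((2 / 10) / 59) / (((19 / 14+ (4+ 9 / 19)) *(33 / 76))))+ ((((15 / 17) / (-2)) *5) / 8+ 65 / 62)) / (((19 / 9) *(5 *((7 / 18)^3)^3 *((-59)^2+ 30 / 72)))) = -55147.25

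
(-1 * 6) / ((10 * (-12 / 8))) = 2 / 5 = 0.40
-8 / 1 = -8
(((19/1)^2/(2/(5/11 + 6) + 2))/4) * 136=435727/82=5313.74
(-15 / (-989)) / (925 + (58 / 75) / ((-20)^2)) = 225000 / 13722403681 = 0.00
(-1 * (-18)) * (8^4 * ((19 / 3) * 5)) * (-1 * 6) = -14008320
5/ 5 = 1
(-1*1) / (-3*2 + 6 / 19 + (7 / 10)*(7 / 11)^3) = 252890 / 1391861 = 0.18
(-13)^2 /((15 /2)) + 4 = 398 /15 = 26.53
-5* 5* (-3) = 75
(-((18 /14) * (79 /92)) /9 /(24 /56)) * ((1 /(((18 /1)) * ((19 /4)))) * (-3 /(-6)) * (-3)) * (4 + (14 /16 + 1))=3713 /125856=0.03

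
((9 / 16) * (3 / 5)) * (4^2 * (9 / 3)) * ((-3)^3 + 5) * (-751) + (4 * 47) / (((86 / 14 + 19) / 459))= 59639463 / 220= 271088.47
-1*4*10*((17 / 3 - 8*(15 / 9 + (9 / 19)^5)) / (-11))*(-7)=16342886840 / 81711267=200.01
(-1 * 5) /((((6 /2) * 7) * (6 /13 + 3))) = -13 /189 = -0.07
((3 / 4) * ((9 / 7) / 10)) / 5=27 / 1400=0.02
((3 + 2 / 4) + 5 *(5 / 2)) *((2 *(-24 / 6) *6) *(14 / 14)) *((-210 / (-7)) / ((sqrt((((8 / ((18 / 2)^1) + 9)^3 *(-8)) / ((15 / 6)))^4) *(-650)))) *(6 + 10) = 382637520 / 6460756782493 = 0.00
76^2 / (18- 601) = -5776 / 583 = -9.91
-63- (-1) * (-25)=-88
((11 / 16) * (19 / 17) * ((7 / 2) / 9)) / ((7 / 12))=209 / 408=0.51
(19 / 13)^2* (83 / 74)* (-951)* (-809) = 23052303717 / 12506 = 1843299.51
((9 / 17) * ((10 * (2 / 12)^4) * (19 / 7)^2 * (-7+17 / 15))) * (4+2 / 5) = -87362 / 112455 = -0.78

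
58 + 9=67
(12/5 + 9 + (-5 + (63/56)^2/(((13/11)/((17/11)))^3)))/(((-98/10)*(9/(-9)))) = 6489221/6889792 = 0.94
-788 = -788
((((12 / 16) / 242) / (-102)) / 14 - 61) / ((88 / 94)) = -1321021903 / 20273792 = -65.16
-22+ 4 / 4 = -21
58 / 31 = 1.87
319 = 319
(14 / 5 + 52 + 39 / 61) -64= -2611 / 305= -8.56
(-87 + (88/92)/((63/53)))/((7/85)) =-10616245/10143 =-1046.66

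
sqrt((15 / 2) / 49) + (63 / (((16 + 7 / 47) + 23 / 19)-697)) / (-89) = 56259 / 54015791 + sqrt(30) / 14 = 0.39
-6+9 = 3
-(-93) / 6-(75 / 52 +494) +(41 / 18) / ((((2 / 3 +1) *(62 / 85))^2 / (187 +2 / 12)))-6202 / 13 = -400906429 / 599664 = -668.55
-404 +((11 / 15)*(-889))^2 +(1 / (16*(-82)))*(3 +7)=62672888171 / 147600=424613.06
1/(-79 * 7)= -1/553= -0.00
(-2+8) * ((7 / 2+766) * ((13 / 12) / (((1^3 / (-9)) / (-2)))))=180063 / 2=90031.50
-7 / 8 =-0.88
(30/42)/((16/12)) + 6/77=0.61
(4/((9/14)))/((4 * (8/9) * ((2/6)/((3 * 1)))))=63/4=15.75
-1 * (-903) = 903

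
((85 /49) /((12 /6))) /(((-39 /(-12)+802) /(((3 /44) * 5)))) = 0.00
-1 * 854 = -854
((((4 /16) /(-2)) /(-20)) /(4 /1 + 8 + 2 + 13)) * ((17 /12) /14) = 17 /725760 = 0.00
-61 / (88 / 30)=-915 / 44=-20.80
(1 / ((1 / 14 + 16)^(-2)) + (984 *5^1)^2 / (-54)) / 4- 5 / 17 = -4478303485 / 39984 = -112002.39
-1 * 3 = -3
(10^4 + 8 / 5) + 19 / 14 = 700207 / 70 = 10002.96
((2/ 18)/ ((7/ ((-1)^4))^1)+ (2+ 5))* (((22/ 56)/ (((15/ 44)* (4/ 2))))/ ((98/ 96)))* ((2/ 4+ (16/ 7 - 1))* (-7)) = -1069640/ 21609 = -49.50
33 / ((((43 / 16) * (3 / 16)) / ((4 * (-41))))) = -461824 / 43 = -10740.09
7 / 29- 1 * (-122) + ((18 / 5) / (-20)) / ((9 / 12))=88451 / 725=122.00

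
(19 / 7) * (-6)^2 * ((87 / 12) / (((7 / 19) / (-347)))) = -32694687 / 49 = -667238.51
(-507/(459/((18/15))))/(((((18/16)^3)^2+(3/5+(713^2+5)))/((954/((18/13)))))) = -0.00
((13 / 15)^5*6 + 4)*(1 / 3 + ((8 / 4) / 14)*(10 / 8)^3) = 722217889 / 170100000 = 4.25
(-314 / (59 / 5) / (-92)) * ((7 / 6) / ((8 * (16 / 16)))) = 5495 / 130272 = 0.04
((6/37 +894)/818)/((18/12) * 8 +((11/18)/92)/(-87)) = 2383239024/26162732449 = 0.09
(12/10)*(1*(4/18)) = 4/15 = 0.27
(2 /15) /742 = 1 /5565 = 0.00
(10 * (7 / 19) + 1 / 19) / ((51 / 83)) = 5893 / 969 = 6.08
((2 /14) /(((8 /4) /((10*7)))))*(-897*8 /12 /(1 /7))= -20930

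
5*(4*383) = 7660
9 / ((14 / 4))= 18 / 7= 2.57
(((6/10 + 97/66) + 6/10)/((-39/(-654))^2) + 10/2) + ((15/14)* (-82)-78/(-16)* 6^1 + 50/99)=1634099893/2342340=697.64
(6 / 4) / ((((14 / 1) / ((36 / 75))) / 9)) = 81 / 175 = 0.46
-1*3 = -3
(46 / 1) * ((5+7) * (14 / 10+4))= 14904 / 5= 2980.80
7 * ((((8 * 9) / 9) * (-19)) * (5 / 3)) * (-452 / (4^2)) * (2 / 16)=75145 / 12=6262.08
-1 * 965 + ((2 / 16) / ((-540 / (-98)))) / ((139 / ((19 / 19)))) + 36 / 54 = -289531391 / 300240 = -964.33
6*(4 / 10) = 12 / 5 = 2.40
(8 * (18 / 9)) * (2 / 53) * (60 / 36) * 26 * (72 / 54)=16640 / 477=34.88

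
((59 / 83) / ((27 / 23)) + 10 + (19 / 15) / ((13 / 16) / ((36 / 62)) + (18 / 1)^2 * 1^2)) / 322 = 11140709609 / 338124657150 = 0.03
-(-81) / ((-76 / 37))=-39.43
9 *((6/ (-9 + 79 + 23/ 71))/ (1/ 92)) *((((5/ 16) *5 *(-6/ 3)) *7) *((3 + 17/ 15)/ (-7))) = 4556070/ 4993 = 912.49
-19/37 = -0.51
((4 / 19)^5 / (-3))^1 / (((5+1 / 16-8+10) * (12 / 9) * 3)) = -4096 / 839397561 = -0.00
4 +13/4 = 29/4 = 7.25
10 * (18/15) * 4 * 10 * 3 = 1440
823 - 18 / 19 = 15619 / 19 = 822.05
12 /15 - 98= -486 /5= -97.20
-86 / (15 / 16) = -91.73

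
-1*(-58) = 58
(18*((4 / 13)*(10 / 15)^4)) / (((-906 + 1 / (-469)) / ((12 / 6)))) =-120064 / 49715055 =-0.00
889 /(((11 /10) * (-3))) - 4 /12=-269.73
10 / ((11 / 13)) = 130 / 11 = 11.82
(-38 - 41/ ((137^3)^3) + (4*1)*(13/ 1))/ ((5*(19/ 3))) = 714059489034032566911/ 1615134558529359377815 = 0.44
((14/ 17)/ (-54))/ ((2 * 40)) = -7/ 36720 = -0.00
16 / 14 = 8 / 7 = 1.14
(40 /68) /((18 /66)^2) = 1210 /153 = 7.91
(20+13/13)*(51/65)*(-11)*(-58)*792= 8325723.32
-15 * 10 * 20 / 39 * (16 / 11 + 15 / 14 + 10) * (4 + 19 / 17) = -83911500 / 17017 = -4931.04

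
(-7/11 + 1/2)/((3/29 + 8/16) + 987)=-87/630091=-0.00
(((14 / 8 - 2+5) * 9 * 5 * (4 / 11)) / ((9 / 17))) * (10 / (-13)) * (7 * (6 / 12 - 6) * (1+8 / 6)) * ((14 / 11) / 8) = 2769725 / 1716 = 1614.06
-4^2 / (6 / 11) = -88 / 3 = -29.33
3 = 3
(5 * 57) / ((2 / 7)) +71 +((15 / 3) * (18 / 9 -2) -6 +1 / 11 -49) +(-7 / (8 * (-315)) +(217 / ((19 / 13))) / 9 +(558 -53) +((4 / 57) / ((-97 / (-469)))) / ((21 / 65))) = 11211187013 / 7298280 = 1536.14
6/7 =0.86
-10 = -10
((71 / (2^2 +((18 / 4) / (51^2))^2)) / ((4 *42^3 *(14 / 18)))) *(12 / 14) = 5929991 / 89839263836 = 0.00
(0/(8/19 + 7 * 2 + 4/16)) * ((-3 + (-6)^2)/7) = 0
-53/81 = -0.65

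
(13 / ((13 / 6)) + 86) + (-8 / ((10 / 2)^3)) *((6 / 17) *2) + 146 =505654 / 2125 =237.95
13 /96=0.14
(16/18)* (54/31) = 48/31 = 1.55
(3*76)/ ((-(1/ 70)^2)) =-1117200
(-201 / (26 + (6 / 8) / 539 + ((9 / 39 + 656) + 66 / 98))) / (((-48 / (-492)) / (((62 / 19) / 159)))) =-1193390198 / 19274462353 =-0.06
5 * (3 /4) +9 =51 /4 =12.75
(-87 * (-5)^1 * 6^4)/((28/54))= 7610760/7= 1087251.43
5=5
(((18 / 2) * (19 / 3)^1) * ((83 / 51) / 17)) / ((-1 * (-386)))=1577 / 111554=0.01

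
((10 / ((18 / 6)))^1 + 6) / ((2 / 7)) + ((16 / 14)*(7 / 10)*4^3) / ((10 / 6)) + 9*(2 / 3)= 5204 / 75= 69.39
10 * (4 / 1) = 40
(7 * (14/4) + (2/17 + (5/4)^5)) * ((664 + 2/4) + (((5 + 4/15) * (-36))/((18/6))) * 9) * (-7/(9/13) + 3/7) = -9372797071/365568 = -25639.00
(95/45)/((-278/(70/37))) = -665/46287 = -0.01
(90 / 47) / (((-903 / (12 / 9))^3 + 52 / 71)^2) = 1858314240 / 93641547798460405698006167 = 0.00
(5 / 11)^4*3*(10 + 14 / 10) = 21375 / 14641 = 1.46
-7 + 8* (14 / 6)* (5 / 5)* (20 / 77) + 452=14845 / 33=449.85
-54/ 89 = -0.61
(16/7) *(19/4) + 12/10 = 422/35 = 12.06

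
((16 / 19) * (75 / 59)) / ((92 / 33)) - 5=-119015 / 25783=-4.62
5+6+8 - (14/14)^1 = 18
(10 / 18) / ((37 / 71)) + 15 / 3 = 2020 / 333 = 6.07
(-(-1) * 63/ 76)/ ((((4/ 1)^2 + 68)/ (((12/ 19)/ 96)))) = 3/ 46208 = 0.00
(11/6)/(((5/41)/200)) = 9020/3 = 3006.67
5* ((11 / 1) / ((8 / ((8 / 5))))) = 11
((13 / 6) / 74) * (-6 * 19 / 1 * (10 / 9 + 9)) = -33.75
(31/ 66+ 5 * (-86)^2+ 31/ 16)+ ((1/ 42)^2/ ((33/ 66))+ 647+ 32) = 2923127869/ 77616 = 37661.41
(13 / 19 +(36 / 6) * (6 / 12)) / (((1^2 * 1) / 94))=6580 / 19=346.32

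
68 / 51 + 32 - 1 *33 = 1 / 3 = 0.33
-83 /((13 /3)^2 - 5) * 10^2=-18675 /31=-602.42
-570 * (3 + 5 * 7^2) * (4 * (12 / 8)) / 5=-169632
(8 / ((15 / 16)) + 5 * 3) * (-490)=-34594 / 3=-11531.33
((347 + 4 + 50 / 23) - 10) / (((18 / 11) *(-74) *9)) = -9647 / 30636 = -0.31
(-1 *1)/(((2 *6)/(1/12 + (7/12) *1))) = -1/18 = -0.06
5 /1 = 5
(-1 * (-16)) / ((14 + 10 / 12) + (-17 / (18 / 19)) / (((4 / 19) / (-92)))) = 144 / 70709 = 0.00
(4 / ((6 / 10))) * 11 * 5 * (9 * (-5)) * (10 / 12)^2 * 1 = -11458.33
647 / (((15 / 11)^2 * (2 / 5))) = 78287 / 90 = 869.86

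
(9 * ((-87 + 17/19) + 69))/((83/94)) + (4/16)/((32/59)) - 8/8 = -35302413/201856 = -174.89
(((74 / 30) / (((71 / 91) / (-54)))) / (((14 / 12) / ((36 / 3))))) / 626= -311688 / 111115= -2.81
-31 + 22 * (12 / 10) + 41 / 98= -2049 / 490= -4.18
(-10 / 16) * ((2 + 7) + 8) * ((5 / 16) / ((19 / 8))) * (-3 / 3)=1.40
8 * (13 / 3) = 104 / 3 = 34.67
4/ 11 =0.36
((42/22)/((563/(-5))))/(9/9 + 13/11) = -35/4504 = -0.01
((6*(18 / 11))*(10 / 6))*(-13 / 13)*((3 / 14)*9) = -2430 / 77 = -31.56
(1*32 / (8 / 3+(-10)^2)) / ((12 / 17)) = 34 / 77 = 0.44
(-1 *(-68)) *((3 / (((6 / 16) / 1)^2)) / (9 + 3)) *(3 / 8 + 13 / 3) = 15368 / 27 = 569.19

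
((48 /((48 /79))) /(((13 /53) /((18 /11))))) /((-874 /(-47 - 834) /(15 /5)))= 99596169 /62491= 1593.77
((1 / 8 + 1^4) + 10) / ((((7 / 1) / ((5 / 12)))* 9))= 445 / 6048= 0.07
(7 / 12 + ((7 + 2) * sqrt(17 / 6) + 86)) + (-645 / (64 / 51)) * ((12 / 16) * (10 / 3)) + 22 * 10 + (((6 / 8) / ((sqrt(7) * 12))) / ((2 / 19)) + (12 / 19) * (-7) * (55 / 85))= -121704947 / 124032 + 19 * sqrt(7) / 224 + 3 * sqrt(102) / 2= -965.86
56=56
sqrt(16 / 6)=2 * sqrt(6) / 3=1.63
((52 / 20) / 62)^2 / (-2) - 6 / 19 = -1156411 / 3651800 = -0.32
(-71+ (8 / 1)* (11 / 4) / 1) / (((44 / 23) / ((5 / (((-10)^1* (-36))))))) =-1127 / 3168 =-0.36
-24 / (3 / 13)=-104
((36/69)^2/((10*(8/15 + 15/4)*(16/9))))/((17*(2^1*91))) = 243/210319291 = 0.00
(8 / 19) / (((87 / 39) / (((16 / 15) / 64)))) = 26 / 8265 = 0.00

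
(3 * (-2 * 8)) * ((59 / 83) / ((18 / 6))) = -944 / 83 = -11.37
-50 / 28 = -25 / 14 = -1.79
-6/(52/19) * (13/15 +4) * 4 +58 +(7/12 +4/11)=139597/8580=16.27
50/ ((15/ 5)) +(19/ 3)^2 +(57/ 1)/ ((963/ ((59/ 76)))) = 218885/ 3852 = 56.82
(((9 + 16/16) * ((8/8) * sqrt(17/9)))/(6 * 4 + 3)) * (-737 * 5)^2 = 135792250 * sqrt(17)/81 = 6912170.25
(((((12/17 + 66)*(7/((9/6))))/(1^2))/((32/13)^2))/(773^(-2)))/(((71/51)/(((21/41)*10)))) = 42083910704745/372608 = 112944195.25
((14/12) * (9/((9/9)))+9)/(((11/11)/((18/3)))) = 117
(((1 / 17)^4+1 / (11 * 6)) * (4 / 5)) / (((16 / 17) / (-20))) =-83587 / 324258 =-0.26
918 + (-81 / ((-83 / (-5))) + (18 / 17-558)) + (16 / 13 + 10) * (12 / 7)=48205851 / 128401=375.43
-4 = -4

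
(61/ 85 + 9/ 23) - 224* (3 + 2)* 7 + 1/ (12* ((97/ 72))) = -1486516374/ 189635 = -7838.83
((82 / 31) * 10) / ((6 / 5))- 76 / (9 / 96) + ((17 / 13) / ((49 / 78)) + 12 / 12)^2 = -779.13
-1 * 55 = -55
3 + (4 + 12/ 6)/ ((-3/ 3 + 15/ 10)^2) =27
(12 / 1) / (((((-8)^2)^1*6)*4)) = 1 / 128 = 0.01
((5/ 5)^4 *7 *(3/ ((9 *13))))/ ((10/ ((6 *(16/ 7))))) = 16/ 65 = 0.25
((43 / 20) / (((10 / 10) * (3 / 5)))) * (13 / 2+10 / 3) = 2537 / 72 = 35.24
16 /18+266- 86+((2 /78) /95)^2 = 827688767 /4575675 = 180.89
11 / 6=1.83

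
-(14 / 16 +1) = -15 / 8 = -1.88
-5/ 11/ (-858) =0.00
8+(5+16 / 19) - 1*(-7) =396 / 19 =20.84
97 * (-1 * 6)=-582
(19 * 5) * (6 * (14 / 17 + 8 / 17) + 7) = 23845 / 17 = 1402.65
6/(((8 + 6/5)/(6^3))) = 3240/23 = 140.87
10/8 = 5/4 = 1.25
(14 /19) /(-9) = -0.08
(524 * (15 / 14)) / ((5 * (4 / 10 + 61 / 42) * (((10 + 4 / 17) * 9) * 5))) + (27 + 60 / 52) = 12444440 / 439959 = 28.29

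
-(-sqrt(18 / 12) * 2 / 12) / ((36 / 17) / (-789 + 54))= -70.85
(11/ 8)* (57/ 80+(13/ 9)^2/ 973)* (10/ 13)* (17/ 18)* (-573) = -160935837337/ 393434496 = -409.05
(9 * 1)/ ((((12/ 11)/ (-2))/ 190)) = -3135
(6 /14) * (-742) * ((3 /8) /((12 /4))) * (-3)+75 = 777 /4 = 194.25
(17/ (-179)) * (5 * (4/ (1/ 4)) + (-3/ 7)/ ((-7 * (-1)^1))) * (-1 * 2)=133178/ 8771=15.18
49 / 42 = 1.17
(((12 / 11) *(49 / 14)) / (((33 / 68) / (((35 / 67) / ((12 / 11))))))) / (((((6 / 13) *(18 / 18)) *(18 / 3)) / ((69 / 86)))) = 1245335 / 1140876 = 1.09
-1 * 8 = -8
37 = 37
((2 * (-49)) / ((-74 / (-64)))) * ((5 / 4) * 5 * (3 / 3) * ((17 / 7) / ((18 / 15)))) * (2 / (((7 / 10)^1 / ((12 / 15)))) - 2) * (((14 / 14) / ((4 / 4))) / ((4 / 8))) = -68000 / 111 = -612.61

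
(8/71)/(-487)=-8/34577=-0.00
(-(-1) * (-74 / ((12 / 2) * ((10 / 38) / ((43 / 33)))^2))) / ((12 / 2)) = -24697093 / 490050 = -50.40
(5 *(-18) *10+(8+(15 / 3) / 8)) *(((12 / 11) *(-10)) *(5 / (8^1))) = 534825 / 88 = 6077.56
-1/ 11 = -0.09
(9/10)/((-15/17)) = -51/50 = -1.02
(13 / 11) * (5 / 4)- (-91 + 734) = -28227 / 44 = -641.52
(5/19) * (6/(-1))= -30/19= -1.58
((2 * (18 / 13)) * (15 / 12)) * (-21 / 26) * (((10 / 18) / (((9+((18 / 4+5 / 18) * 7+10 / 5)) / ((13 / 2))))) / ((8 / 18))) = -1701 / 3328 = -0.51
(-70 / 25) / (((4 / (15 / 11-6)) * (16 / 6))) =1071 / 880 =1.22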